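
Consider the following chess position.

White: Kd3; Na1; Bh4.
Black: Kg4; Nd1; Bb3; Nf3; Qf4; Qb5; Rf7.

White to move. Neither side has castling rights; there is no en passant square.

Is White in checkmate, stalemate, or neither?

checkmate

White to move; white king on d3.
In check: yes, from the black queen on b5.
King squares — c2: attacked by Bb3; d2: attacked by Nf3; e2: attacked by Qb5; c3: attacked by Nd1; e3: attacked by Nd1; c4: attacked by Bb3; d4: attacked by Nf3; e4: attacked by Qf4.
Legal moves for White: none.
In check with no legal moves → checkmate.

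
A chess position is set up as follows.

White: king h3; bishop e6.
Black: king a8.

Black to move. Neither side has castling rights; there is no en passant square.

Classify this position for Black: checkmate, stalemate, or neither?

neither

Black to move; black king on a8.
In check: no.
Legal moves for Black: Kb8, Kb7, Ka7.
Black has 3 legal moves and is not in check → neither.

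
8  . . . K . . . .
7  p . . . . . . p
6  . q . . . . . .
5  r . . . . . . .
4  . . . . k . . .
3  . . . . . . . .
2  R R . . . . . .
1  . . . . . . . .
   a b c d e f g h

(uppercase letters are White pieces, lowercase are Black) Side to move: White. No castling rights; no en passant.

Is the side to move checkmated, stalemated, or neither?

neither

White to move; white king on d8.
In check: yes, from the black queen on b6.
Legal moves for White: Ke8, Kc8, Ke7, Kd7, Rxb6.
White is in check but has 5 legal moves → neither.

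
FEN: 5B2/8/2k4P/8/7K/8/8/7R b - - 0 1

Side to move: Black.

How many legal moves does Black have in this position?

Black to move; king on c6.
In check: no.
Legal moves: Kd7, Kc7, Kb7, Kb6, Kd5, Kb5.
Count: 6.

6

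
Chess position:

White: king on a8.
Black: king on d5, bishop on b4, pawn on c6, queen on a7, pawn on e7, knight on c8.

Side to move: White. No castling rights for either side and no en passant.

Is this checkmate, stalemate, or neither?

checkmate

White to move; white king on a8.
In check: yes, from the black queen on a7.
King squares — a7: attacked by Nc8; b7: attacked by Qa7; b8: attacked by Qa7.
Legal moves for White: none.
In check with no legal moves → checkmate.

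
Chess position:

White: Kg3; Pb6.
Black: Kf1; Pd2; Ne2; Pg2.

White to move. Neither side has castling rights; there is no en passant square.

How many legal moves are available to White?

White to move; king on g3.
In check: yes, from the black knight on e2.
Legal moves: Kh4, Kg4, Kh3, Kf3, Kh2.
Count: 5.

5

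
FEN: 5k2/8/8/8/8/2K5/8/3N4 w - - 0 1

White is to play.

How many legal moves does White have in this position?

White to move; king on c3.
In check: no.
Legal moves: Kd4, Kc4, Kb4, Kd3, Kb3, Kd2, Kc2, Kb2, Ne3, Nf2, Nb2.
Count: 11.

11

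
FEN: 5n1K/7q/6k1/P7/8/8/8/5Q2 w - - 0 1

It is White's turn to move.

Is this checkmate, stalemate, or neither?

checkmate

White to move; white king on h8.
In check: yes, from the black queen on h7.
King squares — g7: attacked by Kg6; h7: attacked by Kg6; g8: attacked by Qh7.
Legal moves for White: none.
In check with no legal moves → checkmate.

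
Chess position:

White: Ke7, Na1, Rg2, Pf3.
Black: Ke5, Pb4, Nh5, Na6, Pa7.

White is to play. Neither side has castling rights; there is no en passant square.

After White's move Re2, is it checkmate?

no

After Re2: black king on e5; in check: yes, from the white rook on e2.
Black has 4 legal replies: Kf5, Kd5, Kf4, Kd4.
In check but a legal move exists → not checkmate.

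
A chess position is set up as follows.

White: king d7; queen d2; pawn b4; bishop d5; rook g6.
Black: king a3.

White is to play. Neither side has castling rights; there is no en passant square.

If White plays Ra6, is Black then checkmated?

yes

After Ra6: black king on a3; in check: yes, from the white rook on a6.
King squares — a2: attacked by Qd2; b2: attacked by Qd2; b3: attacked by Bd5; a4: attacked by Ra6; b4: attacked by Qd2.
Black has no legal moves → checkmate.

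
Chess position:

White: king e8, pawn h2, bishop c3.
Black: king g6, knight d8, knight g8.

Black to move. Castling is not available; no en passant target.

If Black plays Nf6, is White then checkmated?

After Nf6: white king on e8; in check: yes, from the black knight on f6.
White has 4 legal replies: Kf8, Kxd8, Ke7, Bxf6.
In check but a legal move exists → not checkmate.

no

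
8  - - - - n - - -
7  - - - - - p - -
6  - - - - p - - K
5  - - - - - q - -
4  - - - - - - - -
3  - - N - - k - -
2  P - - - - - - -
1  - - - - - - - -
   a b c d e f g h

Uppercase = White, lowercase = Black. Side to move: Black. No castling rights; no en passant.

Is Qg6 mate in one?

After Qg6: white king on h6; in check: yes, from the black queen on g6.
King squares — g5: attacked by Qg6; h5: attacked by Qg6; g6: attacked by Pf7; g7: attacked by Qg6; h7: attacked by Qg6.
White has no legal moves → checkmate.

yes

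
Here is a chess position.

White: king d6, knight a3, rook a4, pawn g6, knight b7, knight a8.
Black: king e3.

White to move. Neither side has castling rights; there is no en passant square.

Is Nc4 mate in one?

no

After Nc4: black king on e3; in check: yes, from the white knight on c4.
Black has 7 legal replies: Kf4, Ke4, Kd4, Kf3, Kd3, Kf2, Ke2.
In check but a legal move exists → not checkmate.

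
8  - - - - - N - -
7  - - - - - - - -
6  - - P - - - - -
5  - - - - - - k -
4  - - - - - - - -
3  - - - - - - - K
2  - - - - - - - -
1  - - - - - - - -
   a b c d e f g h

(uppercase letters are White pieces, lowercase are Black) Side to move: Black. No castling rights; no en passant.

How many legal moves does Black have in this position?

5

Black to move; king on g5.
In check: no.
Legal moves: Kh6, Kf6, Kh5, Kf5, Kf4.
Count: 5.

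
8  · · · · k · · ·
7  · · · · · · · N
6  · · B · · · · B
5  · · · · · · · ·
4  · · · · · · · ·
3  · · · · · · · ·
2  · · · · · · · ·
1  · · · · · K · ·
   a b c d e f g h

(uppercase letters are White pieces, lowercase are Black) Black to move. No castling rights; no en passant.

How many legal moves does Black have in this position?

3

Black to move; king on e8.
In check: yes, from the white bishop on c6.
Legal moves: Kd8, Kf7, Ke7.
Count: 3.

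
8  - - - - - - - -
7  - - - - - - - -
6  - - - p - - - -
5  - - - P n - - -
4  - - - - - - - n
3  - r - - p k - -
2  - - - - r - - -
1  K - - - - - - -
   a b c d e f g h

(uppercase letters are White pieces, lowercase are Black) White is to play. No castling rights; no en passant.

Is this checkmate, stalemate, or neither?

White to move; white king on a1.
In check: no.
King squares — b1: attacked by Rb3; a2: attacked by Re2; b2: attacked by Re2.
Legal moves for White: none.
Not in check and no legal moves → stalemate.

stalemate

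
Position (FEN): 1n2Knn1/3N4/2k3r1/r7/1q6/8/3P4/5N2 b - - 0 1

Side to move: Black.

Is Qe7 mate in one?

After Qe7: white king on e8; in check: yes, from the black queen on e7.
King squares — d7: own knight; e7: attacked by Ng8; f7: attacked by Qe7; d8: attacked by Qe7; f8: attacked by Qe7.
White has no legal moves → checkmate.

yes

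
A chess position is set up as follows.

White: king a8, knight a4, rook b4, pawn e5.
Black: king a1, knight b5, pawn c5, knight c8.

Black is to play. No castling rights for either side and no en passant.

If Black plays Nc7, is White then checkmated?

no

After Nc7: white king on a8; in check: yes, from the black knight on c7.
White has 2 legal replies: Kb8, Kb7.
In check but a legal move exists → not checkmate.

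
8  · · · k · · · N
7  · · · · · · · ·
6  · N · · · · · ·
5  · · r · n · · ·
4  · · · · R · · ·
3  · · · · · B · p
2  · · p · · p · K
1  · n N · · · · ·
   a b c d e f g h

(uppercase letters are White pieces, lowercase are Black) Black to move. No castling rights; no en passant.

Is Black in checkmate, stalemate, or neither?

Black to move; black king on d8.
In check: no.
Legal moves for Black include: Ke8, Ke7, Kc7, Nf7, Nd7, Ng6, Nc6, Ng4+, Nc4, Nxf3+, Nd3, Rc8, Rc7, Rc6, Rd5, Rb5, Ra5, Rc4, ... (list truncated; more exist).
Black has legal moves and is not in check → neither.

neither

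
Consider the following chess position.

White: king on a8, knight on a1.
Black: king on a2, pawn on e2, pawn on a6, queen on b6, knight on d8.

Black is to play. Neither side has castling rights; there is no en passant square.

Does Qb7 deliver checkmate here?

yes

After Qb7: white king on a8; in check: yes, from the black queen on b7.
King squares — a7: attacked by Qb7; b7: attacked by Nd8; b8: attacked by Qb7.
White has no legal moves → checkmate.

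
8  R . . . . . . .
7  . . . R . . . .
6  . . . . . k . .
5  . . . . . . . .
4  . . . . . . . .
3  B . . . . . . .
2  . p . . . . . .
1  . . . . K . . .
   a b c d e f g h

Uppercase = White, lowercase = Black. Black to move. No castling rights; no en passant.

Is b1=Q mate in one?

After b1=Q: white king on e1; in check: yes, from the black queen on b1.
White has 5 legal replies: Kf2, Ke2, Kd2, Rd1, Bc1.
In check but a legal move exists → not checkmate.

no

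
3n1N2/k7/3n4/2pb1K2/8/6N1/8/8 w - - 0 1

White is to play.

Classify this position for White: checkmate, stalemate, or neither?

neither

White to move; white king on f5.
In check: yes, from the black knight on d6.
King squares — e4: attacked by Bd5; f4: available; g4: available; e5: available; g5: available; e6: attacked by Bd5; f6: available; g6: available.
Legal moves for White: Kg6, Kf6, Kg5, Ke5, Kg4, Kf4.
White is in check but has 6 legal moves → neither.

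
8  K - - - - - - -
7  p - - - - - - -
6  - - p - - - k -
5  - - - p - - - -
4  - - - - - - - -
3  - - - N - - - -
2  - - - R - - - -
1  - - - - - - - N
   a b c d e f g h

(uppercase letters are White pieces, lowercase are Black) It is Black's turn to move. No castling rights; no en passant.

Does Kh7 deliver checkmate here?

no

After Kh7: white king on a8; in check: no.
White is not in check, so this cannot be checkmate.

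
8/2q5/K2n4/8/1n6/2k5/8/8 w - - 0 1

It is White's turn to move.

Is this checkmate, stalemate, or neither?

White to move; white king on a6.
In check: yes, from the black knight on b4.
King squares — a5: attacked by Qc7; b5: attacked by Nd6; b6: attacked by Qc7; a7: attacked by Qc7; b7: attacked by Nd6.
Legal moves for White: none.
In check with no legal moves → checkmate.

checkmate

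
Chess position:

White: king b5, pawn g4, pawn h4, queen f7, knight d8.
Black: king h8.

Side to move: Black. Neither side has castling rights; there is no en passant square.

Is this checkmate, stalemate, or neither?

stalemate

Black to move; black king on h8.
In check: no.
King squares — g7: attacked by Qf7; h7: attacked by Qf7; g8: attacked by Qf7.
Legal moves for Black: none.
Not in check and no legal moves → stalemate.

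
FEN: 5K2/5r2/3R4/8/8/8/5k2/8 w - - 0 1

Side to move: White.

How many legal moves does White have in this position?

3

White to move; king on f8.
In check: yes, from the black rook on f7.
Legal moves: Kg8, Ke8, Kxf7.
Count: 3.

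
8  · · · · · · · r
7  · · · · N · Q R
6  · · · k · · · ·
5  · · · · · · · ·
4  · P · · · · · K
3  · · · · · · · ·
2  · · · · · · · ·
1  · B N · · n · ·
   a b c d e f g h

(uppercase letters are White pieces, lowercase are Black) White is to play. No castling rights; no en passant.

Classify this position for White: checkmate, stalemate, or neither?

White to move; white king on h4.
In check: no.
Legal moves for White include: Rxh8, Rh6+, Rh5, Qxh8, Qg8, Qf8, Qf7, Qh6+, Qg6+, Qf6+, Qg5, Qe5+, Qg4, Qd4+, Qg3+, Qc3, Qg2, Qb2, ... (list truncated; more exist).
White has legal moves and is not in check → neither.

neither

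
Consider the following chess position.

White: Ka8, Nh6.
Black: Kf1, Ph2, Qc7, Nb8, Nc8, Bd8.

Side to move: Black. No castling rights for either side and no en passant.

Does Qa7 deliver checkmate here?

After Qa7: white king on a8; in check: yes, from the black queen on a7.
King squares — a7: attacked by Nc8; b7: attacked by Qa7; b8: attacked by Qa7.
White has no legal moves → checkmate.

yes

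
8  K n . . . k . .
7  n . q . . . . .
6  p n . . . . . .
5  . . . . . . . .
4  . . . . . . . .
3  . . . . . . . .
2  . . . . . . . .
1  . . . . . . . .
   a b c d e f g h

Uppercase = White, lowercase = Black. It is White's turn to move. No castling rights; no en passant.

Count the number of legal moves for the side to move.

0

White to move; king on a8.
In check: yes, from the black knight on b6.
Legal moves: none.
Count: 0.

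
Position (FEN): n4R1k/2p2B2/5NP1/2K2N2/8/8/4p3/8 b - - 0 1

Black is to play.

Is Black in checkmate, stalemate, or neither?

checkmate

Black to move; black king on h8.
In check: yes, from the white rook on f8.
King squares — g7: attacked by Nf5; h7: attacked by Nf6; g8: attacked by Nf6.
Legal moves for Black: none.
In check with no legal moves → checkmate.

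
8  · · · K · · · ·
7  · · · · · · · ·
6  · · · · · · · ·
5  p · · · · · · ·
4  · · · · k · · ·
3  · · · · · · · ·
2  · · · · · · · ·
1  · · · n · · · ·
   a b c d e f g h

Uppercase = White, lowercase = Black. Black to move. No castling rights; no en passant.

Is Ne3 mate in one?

no

After Ne3: white king on d8; in check: no.
White is not in check, so this cannot be checkmate.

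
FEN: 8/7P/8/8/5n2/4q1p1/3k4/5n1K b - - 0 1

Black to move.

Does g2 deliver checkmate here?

yes

After g2: white king on h1; in check: yes, from the black pawn on g2.
King squares — g1: attacked by Qe3; g2: attacked by Nf4; h2: attacked by Nf1.
White has no legal moves → checkmate.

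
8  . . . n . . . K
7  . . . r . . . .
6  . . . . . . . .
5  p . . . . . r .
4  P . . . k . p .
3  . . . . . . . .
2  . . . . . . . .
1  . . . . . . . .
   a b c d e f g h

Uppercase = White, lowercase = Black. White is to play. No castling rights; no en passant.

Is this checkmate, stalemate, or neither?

White to move; white king on h8.
In check: no.
King squares — g7: attacked by Rg5; h7: attacked by Rd7; g8: attacked by Rg5.
Legal moves for White: none.
Not in check and no legal moves → stalemate.

stalemate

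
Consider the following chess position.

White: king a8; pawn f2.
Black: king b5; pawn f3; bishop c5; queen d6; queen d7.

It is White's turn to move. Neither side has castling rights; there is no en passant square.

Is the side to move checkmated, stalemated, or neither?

stalemate

White to move; white king on a8.
In check: no.
King squares — a7: attacked by Bc5; b7: attacked by Qd7; b8: attacked by Qd6.
Legal moves for White: none.
Not in check and no legal moves → stalemate.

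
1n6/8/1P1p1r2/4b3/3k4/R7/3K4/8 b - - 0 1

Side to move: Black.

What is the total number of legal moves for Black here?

21

Black to move; king on d4.
In check: no.
Legal moves: Nd7, Nc6, Na6, Rf8, Rf7, Rh6, Rg6, Re6, Rf5, Rf4, Rf3, Rf2+, Rf1, Bf4+, Bg3, Bh2, Kd5, Kc5, Ke4, Kc4, d5.
Count: 21.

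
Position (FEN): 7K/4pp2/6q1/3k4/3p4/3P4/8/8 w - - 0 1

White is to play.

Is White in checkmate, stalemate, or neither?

stalemate

White to move; white king on h8.
In check: no.
King squares — g7: attacked by Qg6; h7: attacked by Qg6; g8: attacked by Qg6.
Legal moves for White: none.
Not in check and no legal moves → stalemate.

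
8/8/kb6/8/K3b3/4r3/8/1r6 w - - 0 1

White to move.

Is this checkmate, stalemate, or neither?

stalemate

White to move; white king on a4.
In check: no.
King squares — a3: attacked by Re3; b3: attacked by Rb1; b4: attacked by Rb1; a5: attacked by Ka6; b5: attacked by Rb1.
Legal moves for White: none.
Not in check and no legal moves → stalemate.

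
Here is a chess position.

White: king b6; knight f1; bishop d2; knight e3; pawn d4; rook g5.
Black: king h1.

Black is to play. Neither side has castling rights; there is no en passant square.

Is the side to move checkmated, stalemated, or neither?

stalemate

Black to move; black king on h1.
In check: no.
King squares — g1: attacked by Rg5; g2: attacked by Ne3; h2: attacked by Nf1.
Legal moves for Black: none.
Not in check and no legal moves → stalemate.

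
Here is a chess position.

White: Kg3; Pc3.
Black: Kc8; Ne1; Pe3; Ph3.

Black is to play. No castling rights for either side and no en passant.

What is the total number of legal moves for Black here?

11

Black to move; king on c8.
In check: no.
Legal moves: Kd8, Kb8, Kd7, Kc7, Kb7, Nf3, Nd3, Ng2, Nc2, h2, e2.
Count: 11.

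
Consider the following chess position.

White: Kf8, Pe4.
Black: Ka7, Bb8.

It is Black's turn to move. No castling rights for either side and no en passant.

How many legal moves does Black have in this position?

Black to move; king on a7.
In check: no.
Legal moves: Bc7, Bd6+, Be5, Bf4, Bg3, Bh2, Ka8, Kb7, Kb6, Ka6.
Count: 10.

10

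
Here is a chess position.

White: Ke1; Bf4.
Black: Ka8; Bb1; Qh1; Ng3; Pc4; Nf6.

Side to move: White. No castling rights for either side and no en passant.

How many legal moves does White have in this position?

White to move; king on e1.
In check: yes, from the black queen on h1.
Legal moves: Kf2, Kd2.
Count: 2.

2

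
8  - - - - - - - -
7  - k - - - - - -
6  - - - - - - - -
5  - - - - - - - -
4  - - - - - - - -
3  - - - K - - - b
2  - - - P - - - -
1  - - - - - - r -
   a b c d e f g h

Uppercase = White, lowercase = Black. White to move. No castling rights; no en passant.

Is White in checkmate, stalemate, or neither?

White to move; white king on d3.
In check: no.
Legal moves for White: Ke4, Kd4, Kc4, Ke3, Kc3, Ke2, Kc2.
White has 7 legal moves and is not in check → neither.

neither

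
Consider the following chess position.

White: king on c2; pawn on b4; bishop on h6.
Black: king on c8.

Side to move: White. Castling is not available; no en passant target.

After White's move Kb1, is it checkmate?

After Kb1: black king on c8; in check: no.
Black is not in check, so this cannot be checkmate.

no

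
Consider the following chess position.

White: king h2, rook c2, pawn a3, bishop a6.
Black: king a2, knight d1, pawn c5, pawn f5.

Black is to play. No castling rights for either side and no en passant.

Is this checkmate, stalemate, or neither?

neither

Black to move; black king on a2.
In check: yes, from the white rook on c2.
King squares — a1: available; b1: available; b2: attacked by Rc2; a3: available; b3: available.
Legal moves for Black: Kb3, Kxa3, Kb1, Ka1, Nb2.
Black is in check but has 5 legal moves → neither.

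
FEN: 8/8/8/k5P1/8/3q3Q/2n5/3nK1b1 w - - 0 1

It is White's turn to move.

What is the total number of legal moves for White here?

0

White to move; king on e1.
In check: yes, from the black knight on c2.
Legal moves: none.
Count: 0.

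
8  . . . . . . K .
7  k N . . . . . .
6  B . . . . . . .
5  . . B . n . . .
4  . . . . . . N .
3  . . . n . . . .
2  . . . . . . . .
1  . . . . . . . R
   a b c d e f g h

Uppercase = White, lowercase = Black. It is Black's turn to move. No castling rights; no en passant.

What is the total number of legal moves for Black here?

4

Black to move; king on a7.
In check: yes, from the white bishop on c5.
Legal moves: Kb8, Ka8, Kxa6, Nxc5.
Count: 4.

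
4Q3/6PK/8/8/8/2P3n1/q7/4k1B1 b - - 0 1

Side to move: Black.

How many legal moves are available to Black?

Black to move; king on e1.
In check: yes, from the white queen on e8.
Legal moves: Kd2, Kf1, Kd1, Ne4, Ne2, Qe6, Qe2.
Count: 7.

7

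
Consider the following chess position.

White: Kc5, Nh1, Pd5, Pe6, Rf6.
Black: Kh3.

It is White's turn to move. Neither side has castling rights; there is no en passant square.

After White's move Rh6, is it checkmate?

no

After Rh6: black king on h3; in check: yes, from the white rook on h6.
Black has 2 legal replies: Kg4, Kg2.
In check but a legal move exists → not checkmate.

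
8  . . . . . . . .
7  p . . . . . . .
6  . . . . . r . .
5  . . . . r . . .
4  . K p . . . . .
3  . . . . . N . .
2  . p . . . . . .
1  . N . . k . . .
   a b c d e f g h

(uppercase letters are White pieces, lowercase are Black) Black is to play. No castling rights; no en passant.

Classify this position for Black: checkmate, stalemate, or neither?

neither

Black to move; black king on e1.
In check: yes, from the white knight on f3.
King squares — d1: available; f1: available; d2: attacked by Nb1; e2: available; f2: available.
Legal moves for Black: Kf2, Ke2, Kf1, Kd1, Rxf3.
Black is in check but has 5 legal moves → neither.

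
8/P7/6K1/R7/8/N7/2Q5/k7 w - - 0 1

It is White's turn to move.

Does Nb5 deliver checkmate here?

yes

After Nb5: black king on a1; in check: yes, from the white rook on a5.
King squares — b1: attacked by Qc2; a2: attacked by Qc2; b2: attacked by Qc2.
Black has no legal moves → checkmate.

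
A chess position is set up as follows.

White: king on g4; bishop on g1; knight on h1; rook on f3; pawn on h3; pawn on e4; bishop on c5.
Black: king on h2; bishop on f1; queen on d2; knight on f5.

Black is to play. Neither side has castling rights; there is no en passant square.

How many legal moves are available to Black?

Black to move; king on h2.
In check: yes, from the white bishop on g1.
Legal moves: Kg2, Kxh1.
Count: 2.

2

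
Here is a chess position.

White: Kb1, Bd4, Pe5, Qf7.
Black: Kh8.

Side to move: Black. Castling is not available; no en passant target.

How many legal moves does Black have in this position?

Black to move; king on h8.
In check: no.
Legal moves: none.
Count: 0.

0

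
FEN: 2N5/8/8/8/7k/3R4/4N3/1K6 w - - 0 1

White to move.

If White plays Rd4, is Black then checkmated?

After Rd4: black king on h4; in check: yes, from the white rook on d4.
Black has 3 legal replies: Kh5, Kg5, Kh3.
In check but a legal move exists → not checkmate.

no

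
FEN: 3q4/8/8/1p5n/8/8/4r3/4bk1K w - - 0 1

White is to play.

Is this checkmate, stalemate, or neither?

stalemate

White to move; white king on h1.
In check: no.
King squares — g1: attacked by Kf1; g2: attacked by Kf1; h2: attacked by Re2.
Legal moves for White: none.
Not in check and no legal moves → stalemate.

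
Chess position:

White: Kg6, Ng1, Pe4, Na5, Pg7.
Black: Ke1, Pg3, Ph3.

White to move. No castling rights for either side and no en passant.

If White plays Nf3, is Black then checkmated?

no

After Nf3: black king on e1; in check: yes, from the white knight on f3.
Black has 4 legal replies: Kf2, Ke2, Kf1, Kd1.
In check but a legal move exists → not checkmate.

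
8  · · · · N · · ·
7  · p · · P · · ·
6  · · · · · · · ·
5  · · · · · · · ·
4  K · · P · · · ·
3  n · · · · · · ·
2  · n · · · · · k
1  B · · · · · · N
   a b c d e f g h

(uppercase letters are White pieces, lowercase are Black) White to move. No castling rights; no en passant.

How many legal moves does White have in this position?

White to move; king on a4.
In check: yes, from the black knight on b2.
Legal moves: Ka5, Kb4, Kb3, Kxa3, Bxb2.
Count: 5.

5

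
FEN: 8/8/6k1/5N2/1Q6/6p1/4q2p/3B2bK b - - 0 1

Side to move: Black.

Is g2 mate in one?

yes

After g2: white king on h1; in check: yes, from the black pawn on g2.
King squares — g1: attacked by Ph2; g2: attacked by Qe2; h2: attacked by Bg1.
White has no legal moves → checkmate.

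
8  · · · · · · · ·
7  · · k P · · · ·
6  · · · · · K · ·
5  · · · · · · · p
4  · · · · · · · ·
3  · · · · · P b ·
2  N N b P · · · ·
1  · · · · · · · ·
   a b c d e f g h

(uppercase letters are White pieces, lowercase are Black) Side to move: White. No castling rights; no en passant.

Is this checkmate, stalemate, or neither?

neither

White to move; white king on f6.
In check: no.
Legal moves for White include: Kg7, Kf7, Ke7, Ke6, Kg5, Nc4, Na4, Nd3, Nd1, Nb4, Nc3, Nc1, d8=Q+, d8=R, d8=B+, d8=N, f4, d3, ... (list truncated; more exist).
White has legal moves and is not in check → neither.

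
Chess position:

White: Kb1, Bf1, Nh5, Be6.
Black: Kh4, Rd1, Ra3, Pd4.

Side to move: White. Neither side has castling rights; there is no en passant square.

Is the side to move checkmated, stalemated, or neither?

White to move; white king on b1.
In check: yes, from the black rook on d1.
King squares — a1: attacked by Rd1; c1: attacked by Rd1; a2: attacked by Ra3; b2: available; c2: available.
Legal moves for White: Kc2, Kb2.
White is in check but has 2 legal moves → neither.

neither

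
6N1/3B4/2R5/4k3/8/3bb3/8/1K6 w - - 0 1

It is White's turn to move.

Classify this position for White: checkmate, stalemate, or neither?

neither

White to move; white king on b1.
In check: yes, from the black bishop on d3.
King squares — a1: available; c1: attacked by Be3; a2: available; b2: available; c2: attacked by Bd3.
Legal moves for White: Kb2, Ka2, Ka1, Rc2.
White is in check but has 4 legal moves → neither.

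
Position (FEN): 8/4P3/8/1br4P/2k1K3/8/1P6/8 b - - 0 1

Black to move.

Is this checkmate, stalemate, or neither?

Black to move; black king on c4.
In check: no.
Legal moves for Black: Rc8, Rc7, Rc6, Rxh5, Rg5, Rf5, Re5+, Rd5, Be8, Bd7, Bc6+, Ba6, Ba4, Kb4, Kb3.
Black has 15 legal moves and is not in check → neither.

neither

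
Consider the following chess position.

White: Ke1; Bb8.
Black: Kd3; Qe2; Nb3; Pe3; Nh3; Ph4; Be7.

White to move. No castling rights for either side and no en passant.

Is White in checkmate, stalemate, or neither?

White to move; white king on e1.
In check: yes, from the black queen on e2.
King squares — d1: attacked by Qe2; f1: attacked by Qe2; d2: attacked by Qe2; e2: attacked by Kd3; f2: attacked by Qe2.
Legal moves for White: none.
In check with no legal moves → checkmate.

checkmate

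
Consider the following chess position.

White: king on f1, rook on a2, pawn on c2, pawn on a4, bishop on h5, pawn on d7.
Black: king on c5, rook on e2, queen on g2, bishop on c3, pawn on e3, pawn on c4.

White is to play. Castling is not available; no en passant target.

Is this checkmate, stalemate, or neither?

checkmate

White to move; white king on f1.
In check: yes, from the black queen on g2.
King squares — e1: attacked by Re2; g1: attacked by Qg2; e2: attacked by Qg2; f2: attacked by Re2; g2: attacked by Re2.
Legal moves for White: none.
In check with no legal moves → checkmate.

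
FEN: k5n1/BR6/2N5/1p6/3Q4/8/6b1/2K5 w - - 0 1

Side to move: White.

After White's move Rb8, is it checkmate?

After Rb8: black king on a8; in check: yes, from the white rook on b8.
King squares — a7: attacked by Qd4; b7: attacked by Rb8; b8: attacked by Nc6.
Black has no legal moves → checkmate.

yes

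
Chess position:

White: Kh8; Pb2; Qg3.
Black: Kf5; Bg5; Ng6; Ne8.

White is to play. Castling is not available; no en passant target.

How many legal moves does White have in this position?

2

White to move; king on h8.
In check: yes, from the black knight on g6.
Legal moves: Kg8, Kh7.
Count: 2.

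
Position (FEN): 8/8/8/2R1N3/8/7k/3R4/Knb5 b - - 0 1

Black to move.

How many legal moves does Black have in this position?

8

Black to move; king on h3.
In check: no.
Legal moves: Kh4, Kg3, Ba3, Bxd2, Bb2+, Nc3, Na3, Nxd2.
Count: 8.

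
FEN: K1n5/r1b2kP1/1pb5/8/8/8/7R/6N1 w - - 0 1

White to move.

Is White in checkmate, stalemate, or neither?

checkmate

White to move; white king on a8.
In check: yes, from the black bishop on c6 and the black rook on a7.
King squares — a7: attacked by Nc8; b7: attacked by Bc6; b8: attacked by Bc7.
Legal moves for White: none.
In check with no legal moves → checkmate.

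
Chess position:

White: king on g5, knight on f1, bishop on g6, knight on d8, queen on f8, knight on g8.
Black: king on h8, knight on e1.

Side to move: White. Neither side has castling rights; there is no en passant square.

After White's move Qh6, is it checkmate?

no

After Qh6: black king on h8; in check: yes, from the white queen on h6.
Black has 1 legal reply: Kxg8.
In check but a legal move exists → not checkmate.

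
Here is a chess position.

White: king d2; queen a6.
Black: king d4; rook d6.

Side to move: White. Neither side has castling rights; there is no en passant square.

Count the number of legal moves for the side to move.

22

White to move; king on d2.
In check: no.
Legal moves: Qc8, Qa8, Qb7, Qa7+, Qxd6+, Qc6, Qb6+, Qb5, Qa5, Qc4+, Qa4+, Qd3+, Qa3, Qe2, Qa2, Qf1, Qa1+, Ke2, Kc2, Ke1, Kd1, Kc1.
Count: 22.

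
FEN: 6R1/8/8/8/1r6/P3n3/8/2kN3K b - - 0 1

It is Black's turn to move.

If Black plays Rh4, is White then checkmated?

After Rh4: white king on h1; in check: yes, from the black rook on h4.
White has 1 legal reply: Kg1.
In check but a legal move exists → not checkmate.

no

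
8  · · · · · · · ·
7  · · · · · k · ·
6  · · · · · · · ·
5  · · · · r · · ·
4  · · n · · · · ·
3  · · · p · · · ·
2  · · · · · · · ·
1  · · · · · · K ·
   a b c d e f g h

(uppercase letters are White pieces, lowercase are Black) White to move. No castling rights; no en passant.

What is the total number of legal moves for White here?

White to move; king on g1.
In check: no.
Legal moves: Kh2, Kg2, Kf2, Kh1, Kf1.
Count: 5.

5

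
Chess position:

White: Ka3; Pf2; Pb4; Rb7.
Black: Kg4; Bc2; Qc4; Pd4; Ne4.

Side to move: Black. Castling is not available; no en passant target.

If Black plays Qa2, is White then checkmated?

After Qa2: white king on a3; in check: yes, from the black queen on a2.
White has 1 legal reply: Kxa2.
In check but a legal move exists → not checkmate.

no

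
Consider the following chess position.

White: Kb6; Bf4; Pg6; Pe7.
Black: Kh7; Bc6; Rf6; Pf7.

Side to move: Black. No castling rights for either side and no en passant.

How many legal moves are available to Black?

6

Black to move; king on h7.
In check: yes, from the white pawn on g6.
Legal moves: Kh8, Kg8, Kg7, Kxg6, Rxg6, fxg6.
Count: 6.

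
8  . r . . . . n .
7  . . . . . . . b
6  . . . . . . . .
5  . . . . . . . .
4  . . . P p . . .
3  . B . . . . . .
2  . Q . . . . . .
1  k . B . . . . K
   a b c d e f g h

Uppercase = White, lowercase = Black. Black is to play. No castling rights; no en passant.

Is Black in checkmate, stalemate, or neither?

checkmate

Black to move; black king on a1.
In check: yes, from the white queen on b2.
King squares — b1: attacked by Qb2; a2: attacked by Qb2; b2: attacked by Bc1.
Legal moves for Black: none.
In check with no legal moves → checkmate.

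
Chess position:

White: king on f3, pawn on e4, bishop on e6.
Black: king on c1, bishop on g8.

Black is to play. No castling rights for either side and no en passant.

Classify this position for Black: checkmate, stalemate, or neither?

Black to move; black king on c1.
In check: no.
Legal moves for Black: Bh7, Bf7, Bxe6, Kd2, Kc2, Kb2, Kd1, Kb1.
Black has 8 legal moves and is not in check → neither.

neither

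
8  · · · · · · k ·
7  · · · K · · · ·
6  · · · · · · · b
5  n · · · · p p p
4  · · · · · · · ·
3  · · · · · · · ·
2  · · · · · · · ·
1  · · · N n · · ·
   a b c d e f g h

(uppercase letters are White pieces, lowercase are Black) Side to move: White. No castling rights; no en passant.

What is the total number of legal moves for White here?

11

White to move; king on d7.
In check: no.
Legal moves: Ke8, Kd8, Kc8, Ke7, Kc7, Ke6, Kd6, Ne3, Nc3, Nf2, Nb2.
Count: 11.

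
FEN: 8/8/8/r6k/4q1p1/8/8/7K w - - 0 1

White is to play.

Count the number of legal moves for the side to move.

White to move; king on h1.
In check: yes, from the black queen on e4.
Legal moves: Kh2, Kg1.
Count: 2.

2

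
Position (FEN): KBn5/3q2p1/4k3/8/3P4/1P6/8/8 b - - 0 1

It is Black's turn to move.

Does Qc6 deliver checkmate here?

yes

After Qc6: white king on a8; in check: yes, from the black queen on c6.
King squares — a7: attacked by Nc8; b7: attacked by Qc6; b8: own bishop.
White has no legal moves → checkmate.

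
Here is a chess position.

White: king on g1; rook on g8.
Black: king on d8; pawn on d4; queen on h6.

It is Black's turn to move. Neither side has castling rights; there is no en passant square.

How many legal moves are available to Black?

4

Black to move; king on d8.
In check: yes, from the white rook on g8.
Legal moves: Ke7, Kd7, Kc7, Qf8.
Count: 4.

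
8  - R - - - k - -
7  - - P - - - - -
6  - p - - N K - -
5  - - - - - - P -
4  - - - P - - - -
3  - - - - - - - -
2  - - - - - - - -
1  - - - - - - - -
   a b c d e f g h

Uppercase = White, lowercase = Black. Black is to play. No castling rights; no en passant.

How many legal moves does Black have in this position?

Black to move; king on f8.
In check: yes, from the white knight on e6 and the white rook on b8.
Legal moves: none.
Count: 0.

0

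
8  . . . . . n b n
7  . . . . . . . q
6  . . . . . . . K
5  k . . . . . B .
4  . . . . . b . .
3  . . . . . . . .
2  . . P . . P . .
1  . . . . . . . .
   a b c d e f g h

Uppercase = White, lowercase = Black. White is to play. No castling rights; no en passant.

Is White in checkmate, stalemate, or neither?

checkmate

White to move; white king on h6.
In check: yes, from the black queen on h7.
King squares — g5: own bishop; h5: attacked by Qh7; g6: attacked by Qh7; g7: attacked by Qh7; h7: attacked by Nf8.
Legal moves for White: none.
In check with no legal moves → checkmate.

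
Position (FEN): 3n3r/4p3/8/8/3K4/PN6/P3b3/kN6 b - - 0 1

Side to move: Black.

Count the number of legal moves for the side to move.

3

Black to move; king on a1.
In check: yes, from the white knight on b3.
Legal moves: Kb2, Kxa2, Kxb1.
Count: 3.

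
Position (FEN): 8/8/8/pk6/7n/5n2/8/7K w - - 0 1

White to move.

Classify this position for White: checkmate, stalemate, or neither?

White to move; white king on h1.
In check: no.
King squares — g1: attacked by Nf3; g2: attacked by Nh4; h2: attacked by Nf3.
Legal moves for White: none.
Not in check and no legal moves → stalemate.

stalemate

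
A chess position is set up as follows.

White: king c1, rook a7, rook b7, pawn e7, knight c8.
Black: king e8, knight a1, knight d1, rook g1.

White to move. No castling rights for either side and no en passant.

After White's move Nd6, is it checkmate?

yes

After Nd6: black king on e8; in check: yes, from the white knight on d6.
King squares — d7: attacked by Rb7; e7: attacked by Rb7; f7: attacked by Nd6; d8: attacked by Pe7; f8: attacked by Pe7.
Black has no legal moves → checkmate.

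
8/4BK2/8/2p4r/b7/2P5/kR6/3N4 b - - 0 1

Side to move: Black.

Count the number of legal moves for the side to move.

Black to move; king on a2.
In check: yes, from the white rook on b2.
Legal moves: Ka3, Ka1.
Count: 2.

2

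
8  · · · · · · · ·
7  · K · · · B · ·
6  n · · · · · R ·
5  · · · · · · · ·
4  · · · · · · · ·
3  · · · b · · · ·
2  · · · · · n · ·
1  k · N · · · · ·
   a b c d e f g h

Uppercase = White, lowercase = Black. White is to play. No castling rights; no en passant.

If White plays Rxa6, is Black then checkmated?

no

After Rxa6: black king on a1; in check: yes, from the white rook on a6.
Black has 3 legal replies: Kb2, Kb1, Bxa6+.
In check but a legal move exists → not checkmate.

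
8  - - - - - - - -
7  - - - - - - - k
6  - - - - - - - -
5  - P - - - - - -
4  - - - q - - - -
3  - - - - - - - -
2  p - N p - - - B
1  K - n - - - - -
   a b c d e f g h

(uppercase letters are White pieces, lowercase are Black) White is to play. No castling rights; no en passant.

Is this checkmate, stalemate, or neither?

neither

White to move; white king on a1.
In check: yes, from the black queen on d4.
Legal moves for White: Nxd4.
White is in check but has 1 legal move → neither.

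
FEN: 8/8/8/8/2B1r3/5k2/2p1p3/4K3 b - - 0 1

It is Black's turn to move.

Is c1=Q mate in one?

After c1=Q: white king on e1; in check: yes, from the black queen on c1.
King squares — d1: attacked by Qc1; f1: attacked by Qc1; d2: attacked by Qc1; e2: attacked by Kf3; f2: attacked by Kf3.
White has no legal moves → checkmate.

yes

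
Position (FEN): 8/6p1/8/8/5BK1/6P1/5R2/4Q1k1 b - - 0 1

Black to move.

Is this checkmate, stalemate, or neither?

checkmate

Black to move; black king on g1.
In check: yes, from the white queen on e1.
King squares — f1: attacked by Qe1; h1: attacked by Qe1; f2: attacked by Qe1; g2: attacked by Rf2; h2: attacked by Rf2.
Legal moves for Black: none.
In check with no legal moves → checkmate.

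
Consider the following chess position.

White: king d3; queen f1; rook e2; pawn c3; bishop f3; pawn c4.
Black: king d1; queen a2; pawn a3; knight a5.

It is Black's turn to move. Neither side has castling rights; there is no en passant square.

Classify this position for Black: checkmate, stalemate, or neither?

checkmate

Black to move; black king on d1.
In check: yes, from the white queen on f1.
King squares — c1: attacked by Qf1; e1: attacked by Qf1; c2: attacked by Re2; d2: attacked by Re2; e2: attacked by Qf1.
Legal moves for Black: none.
In check with no legal moves → checkmate.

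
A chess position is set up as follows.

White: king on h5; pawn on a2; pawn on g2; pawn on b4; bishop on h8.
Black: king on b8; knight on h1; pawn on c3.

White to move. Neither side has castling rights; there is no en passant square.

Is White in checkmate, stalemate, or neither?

White to move; white king on h5.
In check: no.
Legal moves for White: Bg7, Bf6, Be5+, Bd4, Bxc3, Kh6, Kg6, Kg5, Kh4, Kg4, b5, g3, a3, g4, a4.
White has 15 legal moves and is not in check → neither.

neither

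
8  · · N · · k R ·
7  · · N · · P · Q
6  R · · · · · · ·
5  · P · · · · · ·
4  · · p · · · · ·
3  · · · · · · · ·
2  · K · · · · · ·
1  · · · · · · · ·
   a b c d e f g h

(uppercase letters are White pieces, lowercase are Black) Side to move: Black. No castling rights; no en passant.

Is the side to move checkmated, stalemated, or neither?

Black to move; black king on f8.
In check: yes, from the white rook on g8.
King squares — e7: attacked by Nc8; f7: attacked by Qh7; g7: attacked by Qh7; e8: attacked by Nc7; g8: attacked by Pf7.
Legal moves for Black: none.
In check with no legal moves → checkmate.

checkmate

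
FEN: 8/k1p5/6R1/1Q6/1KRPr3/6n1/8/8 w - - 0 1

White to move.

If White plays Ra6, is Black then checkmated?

yes

After Ra6: black king on a7; in check: yes, from the white rook on a6.
King squares — a6: attacked by Qb5; b6: attacked by Qb5; b7: attacked by Qb5; a8: attacked by Ra6; b8: attacked by Qb5.
Black has no legal moves → checkmate.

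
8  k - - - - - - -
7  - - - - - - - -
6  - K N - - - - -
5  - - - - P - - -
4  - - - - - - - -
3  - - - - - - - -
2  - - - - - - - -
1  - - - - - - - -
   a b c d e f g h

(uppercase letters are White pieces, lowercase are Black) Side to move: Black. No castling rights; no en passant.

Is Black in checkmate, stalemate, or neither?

stalemate

Black to move; black king on a8.
In check: no.
King squares — a7: attacked by Kb6; b7: attacked by Kb6; b8: attacked by Nc6.
Legal moves for Black: none.
Not in check and no legal moves → stalemate.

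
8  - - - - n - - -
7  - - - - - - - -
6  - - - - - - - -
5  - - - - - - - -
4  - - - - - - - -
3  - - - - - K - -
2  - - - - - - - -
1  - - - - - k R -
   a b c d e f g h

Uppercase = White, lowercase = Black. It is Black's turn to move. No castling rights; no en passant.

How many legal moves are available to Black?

Black to move; king on f1.
In check: yes, from the white rook on g1.
Legal moves: Kxg1.
Count: 1.

1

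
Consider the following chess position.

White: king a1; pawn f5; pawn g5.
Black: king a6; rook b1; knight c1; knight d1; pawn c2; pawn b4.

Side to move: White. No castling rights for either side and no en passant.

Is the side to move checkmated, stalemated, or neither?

checkmate

White to move; white king on a1.
In check: yes, from the black rook on b1.
King squares — b1: attacked by Pc2; a2: attacked by Nc1; b2: attacked by Rb1.
Legal moves for White: none.
In check with no legal moves → checkmate.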